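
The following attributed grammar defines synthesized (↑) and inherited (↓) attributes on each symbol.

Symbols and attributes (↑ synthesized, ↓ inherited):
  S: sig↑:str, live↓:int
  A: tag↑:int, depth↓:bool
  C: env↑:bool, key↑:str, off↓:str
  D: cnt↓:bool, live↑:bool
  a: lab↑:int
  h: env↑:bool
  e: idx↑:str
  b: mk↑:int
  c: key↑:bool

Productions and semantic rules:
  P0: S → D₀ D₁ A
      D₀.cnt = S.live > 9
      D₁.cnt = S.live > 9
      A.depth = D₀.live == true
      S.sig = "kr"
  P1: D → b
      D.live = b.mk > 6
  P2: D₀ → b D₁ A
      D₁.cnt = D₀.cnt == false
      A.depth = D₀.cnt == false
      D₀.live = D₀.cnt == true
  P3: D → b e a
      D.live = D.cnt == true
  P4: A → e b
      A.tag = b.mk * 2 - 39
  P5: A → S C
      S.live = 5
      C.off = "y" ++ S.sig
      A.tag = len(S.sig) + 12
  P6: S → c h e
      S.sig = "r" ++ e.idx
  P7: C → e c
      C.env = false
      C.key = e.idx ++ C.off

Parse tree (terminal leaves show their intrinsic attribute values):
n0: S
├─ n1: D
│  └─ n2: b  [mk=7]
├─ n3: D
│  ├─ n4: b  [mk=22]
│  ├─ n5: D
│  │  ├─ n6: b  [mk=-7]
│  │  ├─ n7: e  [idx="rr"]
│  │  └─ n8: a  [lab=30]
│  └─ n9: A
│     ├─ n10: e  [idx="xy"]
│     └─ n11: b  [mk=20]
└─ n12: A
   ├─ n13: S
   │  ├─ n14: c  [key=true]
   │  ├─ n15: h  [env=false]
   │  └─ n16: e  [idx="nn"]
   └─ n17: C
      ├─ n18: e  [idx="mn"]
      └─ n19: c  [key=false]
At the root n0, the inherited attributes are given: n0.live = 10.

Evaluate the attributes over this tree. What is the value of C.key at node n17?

1. n0.live = 10  [given at root]
2. n1.cnt = true  [S.live > 9]
3. n2.mk = 7  [terminal]
4. n1.live = true  [b.mk > 6]
5. n3.cnt = true  [S.live > 9]
6. n4.mk = 22  [terminal]
7. n5.cnt = false  [D₀.cnt == false]
8. n6.mk = -7  [terminal]
9. n7.idx = "rr"  [terminal]
10. n8.lab = 30  [terminal]
11. n5.live = false  [D.cnt == true]
12. n9.depth = false  [D₀.cnt == false]
13. n10.idx = "xy"  [terminal]
14. n11.mk = 20  [terminal]
15. n9.tag = 1  [b.mk * 2 - 39]
16. n3.live = true  [D₀.cnt == true]
17. n12.depth = true  [D₀.live == true]
18. n13.live = 5  [5]
19. n14.key = true  [terminal]
20. n15.env = false  [terminal]
21. n16.idx = "nn"  [terminal]
22. n13.sig = "rnn"  ["r" ++ e.idx]
23. n17.off = "yrnn"  ["y" ++ S.sig]
24. n18.idx = "mn"  [terminal]
25. n19.key = false  [terminal]
26. n17.env = false  [false]
27. n17.key = "mnyrnn"  [e.idx ++ C.off]
28. n12.tag = 15  [len(S.sig) + 12]
29. n0.sig = "kr"  ["kr"]

"mnyrnn"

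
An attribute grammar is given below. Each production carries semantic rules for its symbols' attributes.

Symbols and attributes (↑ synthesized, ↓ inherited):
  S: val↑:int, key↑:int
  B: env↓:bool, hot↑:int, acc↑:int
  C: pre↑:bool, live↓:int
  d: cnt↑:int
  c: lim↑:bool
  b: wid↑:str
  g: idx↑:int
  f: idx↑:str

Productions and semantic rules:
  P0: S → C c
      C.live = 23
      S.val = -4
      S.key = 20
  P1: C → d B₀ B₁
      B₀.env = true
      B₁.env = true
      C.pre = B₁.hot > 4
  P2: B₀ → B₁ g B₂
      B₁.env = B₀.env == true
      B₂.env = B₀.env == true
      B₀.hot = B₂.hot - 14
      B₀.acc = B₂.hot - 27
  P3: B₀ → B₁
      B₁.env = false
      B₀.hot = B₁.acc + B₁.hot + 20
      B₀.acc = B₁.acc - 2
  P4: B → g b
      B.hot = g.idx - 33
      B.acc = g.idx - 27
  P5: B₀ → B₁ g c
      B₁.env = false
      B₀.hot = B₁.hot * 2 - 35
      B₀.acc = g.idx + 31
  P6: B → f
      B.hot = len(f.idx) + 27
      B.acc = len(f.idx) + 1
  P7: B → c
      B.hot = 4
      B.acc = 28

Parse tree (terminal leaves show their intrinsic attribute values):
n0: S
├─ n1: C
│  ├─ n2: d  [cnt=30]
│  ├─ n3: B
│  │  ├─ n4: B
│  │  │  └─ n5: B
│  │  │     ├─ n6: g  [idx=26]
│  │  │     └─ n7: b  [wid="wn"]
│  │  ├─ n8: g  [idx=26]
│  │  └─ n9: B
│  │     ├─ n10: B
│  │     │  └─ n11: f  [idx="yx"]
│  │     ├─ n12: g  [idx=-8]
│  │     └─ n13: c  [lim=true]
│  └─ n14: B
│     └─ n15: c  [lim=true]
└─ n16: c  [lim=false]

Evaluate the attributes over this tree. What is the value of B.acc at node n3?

-4

1. n1.live = 23  [23]
2. n2.cnt = 30  [terminal]
3. n3.env = true  [true]
4. n4.env = true  [B₀.env == true]
5. n5.env = false  [false]
6. n6.idx = 26  [terminal]
7. n7.wid = "wn"  [terminal]
8. n5.hot = -7  [g.idx - 33]
9. n5.acc = -1  [g.idx - 27]
10. n4.hot = 12  [B₁.acc + B₁.hot + 20]
11. n4.acc = -3  [B₁.acc - 2]
12. n8.idx = 26  [terminal]
13. n9.env = true  [B₀.env == true]
14. n10.env = false  [false]
15. n11.idx = "yx"  [terminal]
16. n10.hot = 29  [len(f.idx) + 27]
17. n10.acc = 3  [len(f.idx) + 1]
18. n12.idx = -8  [terminal]
19. n13.lim = true  [terminal]
20. n9.hot = 23  [B₁.hot * 2 - 35]
21. n9.acc = 23  [g.idx + 31]
22. n3.hot = 9  [B₂.hot - 14]
23. n3.acc = -4  [B₂.hot - 27]
24. n14.env = true  [true]
25. n15.lim = true  [terminal]
26. n14.hot = 4  [4]
27. n14.acc = 28  [28]
28. n1.pre = false  [B₁.hot > 4]
29. n16.lim = false  [terminal]
30. n0.val = -4  [-4]
31. n0.key = 20  [20]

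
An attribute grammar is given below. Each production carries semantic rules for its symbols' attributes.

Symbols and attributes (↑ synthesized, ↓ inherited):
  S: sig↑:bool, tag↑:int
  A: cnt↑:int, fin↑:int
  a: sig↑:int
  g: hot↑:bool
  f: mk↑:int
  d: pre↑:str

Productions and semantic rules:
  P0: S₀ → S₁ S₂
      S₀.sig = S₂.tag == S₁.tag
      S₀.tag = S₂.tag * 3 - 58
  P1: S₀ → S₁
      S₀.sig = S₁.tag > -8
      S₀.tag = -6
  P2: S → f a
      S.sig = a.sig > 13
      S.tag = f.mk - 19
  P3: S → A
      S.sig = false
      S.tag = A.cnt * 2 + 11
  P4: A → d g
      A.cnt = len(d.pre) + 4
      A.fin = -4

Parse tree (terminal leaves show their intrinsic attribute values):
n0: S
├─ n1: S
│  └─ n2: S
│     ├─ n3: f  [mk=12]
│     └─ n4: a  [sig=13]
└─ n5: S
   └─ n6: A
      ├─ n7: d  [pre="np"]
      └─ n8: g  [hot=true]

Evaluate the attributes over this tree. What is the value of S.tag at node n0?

11

1. n3.mk = 12  [terminal]
2. n4.sig = 13  [terminal]
3. n2.sig = false  [a.sig > 13]
4. n2.tag = -7  [f.mk - 19]
5. n1.sig = true  [S₁.tag > -8]
6. n1.tag = -6  [-6]
7. n7.pre = "np"  [terminal]
8. n8.hot = true  [terminal]
9. n6.cnt = 6  [len(d.pre) + 4]
10. n6.fin = -4  [-4]
11. n5.sig = false  [false]
12. n5.tag = 23  [A.cnt * 2 + 11]
13. n0.sig = false  [S₂.tag == S₁.tag]
14. n0.tag = 11  [S₂.tag * 3 - 58]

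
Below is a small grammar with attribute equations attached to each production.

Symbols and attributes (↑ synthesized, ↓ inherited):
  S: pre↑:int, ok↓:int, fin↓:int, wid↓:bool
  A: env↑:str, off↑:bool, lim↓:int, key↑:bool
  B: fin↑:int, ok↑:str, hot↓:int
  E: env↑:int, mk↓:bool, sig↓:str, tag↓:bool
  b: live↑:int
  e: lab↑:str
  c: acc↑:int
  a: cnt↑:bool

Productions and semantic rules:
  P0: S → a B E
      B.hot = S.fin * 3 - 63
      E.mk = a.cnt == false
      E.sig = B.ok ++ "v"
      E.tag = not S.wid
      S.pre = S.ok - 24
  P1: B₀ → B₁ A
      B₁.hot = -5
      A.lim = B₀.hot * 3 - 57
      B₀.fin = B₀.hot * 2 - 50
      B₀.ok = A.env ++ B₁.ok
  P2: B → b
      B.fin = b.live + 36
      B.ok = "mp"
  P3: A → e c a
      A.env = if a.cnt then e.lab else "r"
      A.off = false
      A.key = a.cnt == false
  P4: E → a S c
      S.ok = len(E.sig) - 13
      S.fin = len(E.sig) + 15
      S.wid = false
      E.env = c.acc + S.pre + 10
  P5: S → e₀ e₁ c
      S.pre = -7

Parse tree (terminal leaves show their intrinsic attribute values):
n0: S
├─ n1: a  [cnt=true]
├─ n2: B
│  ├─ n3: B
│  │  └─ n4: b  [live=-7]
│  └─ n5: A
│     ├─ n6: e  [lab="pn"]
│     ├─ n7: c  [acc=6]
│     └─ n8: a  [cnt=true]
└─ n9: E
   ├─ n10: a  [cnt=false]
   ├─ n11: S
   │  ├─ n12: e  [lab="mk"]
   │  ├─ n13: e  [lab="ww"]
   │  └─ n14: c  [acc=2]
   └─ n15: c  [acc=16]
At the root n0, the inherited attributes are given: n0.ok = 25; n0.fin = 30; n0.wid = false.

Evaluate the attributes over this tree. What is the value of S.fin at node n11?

20

1. n0.ok = 25  [given at root]
2. n0.fin = 30  [given at root]
3. n0.wid = false  [given at root]
4. n1.cnt = true  [terminal]
5. n2.hot = 27  [S.fin * 3 - 63]
6. n3.hot = -5  [-5]
7. n4.live = -7  [terminal]
8. n3.fin = 29  [b.live + 36]
9. n3.ok = "mp"  ["mp"]
10. n5.lim = 24  [B₀.hot * 3 - 57]
11. n6.lab = "pn"  [terminal]
12. n7.acc = 6  [terminal]
13. n8.cnt = true  [terminal]
14. n5.env = "pn"  [if a.cnt then e.lab else "r"]
15. n5.off = false  [false]
16. n5.key = false  [a.cnt == false]
17. n2.fin = 4  [B₀.hot * 2 - 50]
18. n2.ok = "pnmp"  [A.env ++ B₁.ok]
19. n9.mk = false  [a.cnt == false]
20. n9.sig = "pnmpv"  [B.ok ++ "v"]
21. n9.tag = true  [not S.wid]
22. n10.cnt = false  [terminal]
23. n11.ok = -8  [len(E.sig) - 13]
24. n11.fin = 20  [len(E.sig) + 15]
25. n11.wid = false  [false]
26. n12.lab = "mk"  [terminal]
27. n13.lab = "ww"  [terminal]
28. n14.acc = 2  [terminal]
29. n11.pre = -7  [-7]
30. n15.acc = 16  [terminal]
31. n9.env = 19  [c.acc + S.pre + 10]
32. n0.pre = 1  [S.ok - 24]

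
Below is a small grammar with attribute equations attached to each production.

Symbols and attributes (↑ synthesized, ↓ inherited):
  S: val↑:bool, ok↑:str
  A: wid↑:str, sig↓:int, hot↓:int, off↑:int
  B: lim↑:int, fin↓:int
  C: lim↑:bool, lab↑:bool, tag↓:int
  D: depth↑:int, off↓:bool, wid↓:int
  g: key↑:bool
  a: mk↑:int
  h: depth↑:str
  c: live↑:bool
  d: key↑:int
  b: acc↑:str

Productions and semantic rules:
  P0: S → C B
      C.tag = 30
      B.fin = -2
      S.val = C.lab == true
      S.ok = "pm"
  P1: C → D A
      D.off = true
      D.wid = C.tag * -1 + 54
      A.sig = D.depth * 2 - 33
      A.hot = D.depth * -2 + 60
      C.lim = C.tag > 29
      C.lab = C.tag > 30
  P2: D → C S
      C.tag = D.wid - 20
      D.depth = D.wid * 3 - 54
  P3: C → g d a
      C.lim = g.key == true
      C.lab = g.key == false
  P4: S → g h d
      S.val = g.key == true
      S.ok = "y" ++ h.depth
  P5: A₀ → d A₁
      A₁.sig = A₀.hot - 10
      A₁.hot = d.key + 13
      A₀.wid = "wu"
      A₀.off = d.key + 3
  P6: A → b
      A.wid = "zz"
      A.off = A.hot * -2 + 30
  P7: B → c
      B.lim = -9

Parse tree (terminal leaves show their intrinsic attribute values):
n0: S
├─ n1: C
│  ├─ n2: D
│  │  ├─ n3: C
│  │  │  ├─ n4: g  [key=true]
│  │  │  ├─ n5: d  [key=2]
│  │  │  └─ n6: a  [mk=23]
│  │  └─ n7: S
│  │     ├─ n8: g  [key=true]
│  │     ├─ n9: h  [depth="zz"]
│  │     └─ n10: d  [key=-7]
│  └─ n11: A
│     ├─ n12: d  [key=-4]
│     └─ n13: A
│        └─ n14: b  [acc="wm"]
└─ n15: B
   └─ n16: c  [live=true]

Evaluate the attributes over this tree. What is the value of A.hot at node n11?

1. n1.tag = 30  [30]
2. n2.off = true  [true]
3. n2.wid = 24  [C.tag * -1 + 54]
4. n3.tag = 4  [D.wid - 20]
5. n4.key = true  [terminal]
6. n5.key = 2  [terminal]
7. n6.mk = 23  [terminal]
8. n3.lim = true  [g.key == true]
9. n3.lab = false  [g.key == false]
10. n8.key = true  [terminal]
11. n9.depth = "zz"  [terminal]
12. n10.key = -7  [terminal]
13. n7.val = true  [g.key == true]
14. n7.ok = "yzz"  ["y" ++ h.depth]
15. n2.depth = 18  [D.wid * 3 - 54]
16. n11.sig = 3  [D.depth * 2 - 33]
17. n11.hot = 24  [D.depth * -2 + 60]
18. n12.key = -4  [terminal]
19. n13.sig = 14  [A₀.hot - 10]
20. n13.hot = 9  [d.key + 13]
21. n14.acc = "wm"  [terminal]
22. n13.wid = "zz"  ["zz"]
23. n13.off = 12  [A.hot * -2 + 30]
24. n11.wid = "wu"  ["wu"]
25. n11.off = -1  [d.key + 3]
26. n1.lim = true  [C.tag > 29]
27. n1.lab = false  [C.tag > 30]
28. n15.fin = -2  [-2]
29. n16.live = true  [terminal]
30. n15.lim = -9  [-9]
31. n0.val = false  [C.lab == true]
32. n0.ok = "pm"  ["pm"]

24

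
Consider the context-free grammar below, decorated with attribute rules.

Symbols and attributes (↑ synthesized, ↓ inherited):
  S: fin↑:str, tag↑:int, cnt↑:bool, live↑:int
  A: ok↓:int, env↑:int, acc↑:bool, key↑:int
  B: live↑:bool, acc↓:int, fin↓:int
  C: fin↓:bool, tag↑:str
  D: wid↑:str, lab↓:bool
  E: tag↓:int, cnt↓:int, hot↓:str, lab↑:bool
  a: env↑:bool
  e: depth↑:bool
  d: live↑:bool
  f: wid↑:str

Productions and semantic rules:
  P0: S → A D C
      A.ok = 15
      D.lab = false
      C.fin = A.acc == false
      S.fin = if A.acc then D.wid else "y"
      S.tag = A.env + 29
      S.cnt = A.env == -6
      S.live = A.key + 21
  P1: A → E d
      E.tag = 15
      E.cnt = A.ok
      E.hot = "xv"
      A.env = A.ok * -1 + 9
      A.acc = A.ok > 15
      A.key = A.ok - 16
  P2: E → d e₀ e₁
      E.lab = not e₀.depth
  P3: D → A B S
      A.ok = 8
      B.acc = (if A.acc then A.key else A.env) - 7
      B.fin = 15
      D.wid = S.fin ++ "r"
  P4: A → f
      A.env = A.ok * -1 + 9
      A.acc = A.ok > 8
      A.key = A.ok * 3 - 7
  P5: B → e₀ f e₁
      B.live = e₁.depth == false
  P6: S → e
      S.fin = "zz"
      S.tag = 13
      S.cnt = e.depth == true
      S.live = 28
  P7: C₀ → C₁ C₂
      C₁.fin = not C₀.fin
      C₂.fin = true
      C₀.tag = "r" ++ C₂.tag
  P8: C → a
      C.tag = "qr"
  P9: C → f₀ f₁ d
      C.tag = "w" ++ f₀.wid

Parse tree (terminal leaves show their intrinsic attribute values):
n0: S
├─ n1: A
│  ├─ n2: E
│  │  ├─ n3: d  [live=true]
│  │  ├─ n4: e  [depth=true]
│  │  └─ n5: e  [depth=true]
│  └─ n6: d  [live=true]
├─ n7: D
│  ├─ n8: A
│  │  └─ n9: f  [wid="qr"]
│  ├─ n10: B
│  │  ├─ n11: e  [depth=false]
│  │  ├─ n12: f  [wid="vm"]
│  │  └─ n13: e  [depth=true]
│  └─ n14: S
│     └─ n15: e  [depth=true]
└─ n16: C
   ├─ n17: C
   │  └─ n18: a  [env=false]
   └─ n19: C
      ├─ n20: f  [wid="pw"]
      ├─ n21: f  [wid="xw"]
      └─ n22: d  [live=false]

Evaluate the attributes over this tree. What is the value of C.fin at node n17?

1. n1.ok = 15  [15]
2. n2.tag = 15  [15]
3. n2.cnt = 15  [A.ok]
4. n2.hot = "xv"  ["xv"]
5. n3.live = true  [terminal]
6. n4.depth = true  [terminal]
7. n5.depth = true  [terminal]
8. n2.lab = false  [not e₀.depth]
9. n6.live = true  [terminal]
10. n1.env = -6  [A.ok * -1 + 9]
11. n1.acc = false  [A.ok > 15]
12. n1.key = -1  [A.ok - 16]
13. n7.lab = false  [false]
14. n8.ok = 8  [8]
15. n9.wid = "qr"  [terminal]
16. n8.env = 1  [A.ok * -1 + 9]
17. n8.acc = false  [A.ok > 8]
18. n8.key = 17  [A.ok * 3 - 7]
19. n10.acc = -6  [(if A.acc then A.key else A.env) - 7]
20. n10.fin = 15  [15]
21. n11.depth = false  [terminal]
22. n12.wid = "vm"  [terminal]
23. n13.depth = true  [terminal]
24. n10.live = false  [e₁.depth == false]
25. n15.depth = true  [terminal]
26. n14.fin = "zz"  ["zz"]
27. n14.tag = 13  [13]
28. n14.cnt = true  [e.depth == true]
29. n14.live = 28  [28]
30. n7.wid = "zzr"  [S.fin ++ "r"]
31. n16.fin = true  [A.acc == false]
32. n17.fin = false  [not C₀.fin]
33. n18.env = false  [terminal]
34. n17.tag = "qr"  ["qr"]
35. n19.fin = true  [true]
36. n20.wid = "pw"  [terminal]
37. n21.wid = "xw"  [terminal]
38. n22.live = false  [terminal]
39. n19.tag = "wpw"  ["w" ++ f₀.wid]
40. n16.tag = "rwpw"  ["r" ++ C₂.tag]
41. n0.fin = "y"  [if A.acc then D.wid else "y"]
42. n0.tag = 23  [A.env + 29]
43. n0.cnt = true  [A.env == -6]
44. n0.live = 20  [A.key + 21]

false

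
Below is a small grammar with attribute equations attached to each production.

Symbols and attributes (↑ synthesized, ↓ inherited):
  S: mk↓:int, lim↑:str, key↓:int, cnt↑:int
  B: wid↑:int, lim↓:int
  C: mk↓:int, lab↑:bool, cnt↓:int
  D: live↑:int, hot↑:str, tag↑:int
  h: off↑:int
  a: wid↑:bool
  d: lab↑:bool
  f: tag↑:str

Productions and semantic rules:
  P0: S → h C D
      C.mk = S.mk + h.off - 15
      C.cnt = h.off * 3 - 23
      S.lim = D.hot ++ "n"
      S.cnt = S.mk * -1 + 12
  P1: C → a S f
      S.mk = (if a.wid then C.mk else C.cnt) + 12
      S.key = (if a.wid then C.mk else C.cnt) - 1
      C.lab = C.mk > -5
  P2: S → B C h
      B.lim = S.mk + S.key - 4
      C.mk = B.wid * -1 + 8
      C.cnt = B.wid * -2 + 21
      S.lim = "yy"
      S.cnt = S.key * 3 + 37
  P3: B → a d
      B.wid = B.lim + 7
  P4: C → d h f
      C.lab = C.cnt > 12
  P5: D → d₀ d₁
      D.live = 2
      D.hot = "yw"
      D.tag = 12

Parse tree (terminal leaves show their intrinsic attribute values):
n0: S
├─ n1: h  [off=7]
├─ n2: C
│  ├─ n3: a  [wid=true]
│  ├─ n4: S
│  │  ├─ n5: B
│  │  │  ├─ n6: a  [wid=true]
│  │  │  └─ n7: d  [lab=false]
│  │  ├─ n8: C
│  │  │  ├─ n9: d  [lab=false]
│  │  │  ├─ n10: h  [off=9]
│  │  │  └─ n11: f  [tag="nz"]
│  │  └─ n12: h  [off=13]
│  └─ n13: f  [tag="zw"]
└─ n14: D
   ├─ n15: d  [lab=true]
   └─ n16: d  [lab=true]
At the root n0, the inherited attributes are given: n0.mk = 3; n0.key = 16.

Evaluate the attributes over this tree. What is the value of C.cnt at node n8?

13

1. n0.mk = 3  [given at root]
2. n0.key = 16  [given at root]
3. n1.off = 7  [terminal]
4. n2.mk = -5  [S.mk + h.off - 15]
5. n2.cnt = -2  [h.off * 3 - 23]
6. n3.wid = true  [terminal]
7. n4.mk = 7  [(if a.wid then C.mk else C.cnt) + 12]
8. n4.key = -6  [(if a.wid then C.mk else C.cnt) - 1]
9. n5.lim = -3  [S.mk + S.key - 4]
10. n6.wid = true  [terminal]
11. n7.lab = false  [terminal]
12. n5.wid = 4  [B.lim + 7]
13. n8.mk = 4  [B.wid * -1 + 8]
14. n8.cnt = 13  [B.wid * -2 + 21]
15. n9.lab = false  [terminal]
16. n10.off = 9  [terminal]
17. n11.tag = "nz"  [terminal]
18. n8.lab = true  [C.cnt > 12]
19. n12.off = 13  [terminal]
20. n4.lim = "yy"  ["yy"]
21. n4.cnt = 19  [S.key * 3 + 37]
22. n13.tag = "zw"  [terminal]
23. n2.lab = false  [C.mk > -5]
24. n15.lab = true  [terminal]
25. n16.lab = true  [terminal]
26. n14.live = 2  [2]
27. n14.hot = "yw"  ["yw"]
28. n14.tag = 12  [12]
29. n0.lim = "ywn"  [D.hot ++ "n"]
30. n0.cnt = 9  [S.mk * -1 + 12]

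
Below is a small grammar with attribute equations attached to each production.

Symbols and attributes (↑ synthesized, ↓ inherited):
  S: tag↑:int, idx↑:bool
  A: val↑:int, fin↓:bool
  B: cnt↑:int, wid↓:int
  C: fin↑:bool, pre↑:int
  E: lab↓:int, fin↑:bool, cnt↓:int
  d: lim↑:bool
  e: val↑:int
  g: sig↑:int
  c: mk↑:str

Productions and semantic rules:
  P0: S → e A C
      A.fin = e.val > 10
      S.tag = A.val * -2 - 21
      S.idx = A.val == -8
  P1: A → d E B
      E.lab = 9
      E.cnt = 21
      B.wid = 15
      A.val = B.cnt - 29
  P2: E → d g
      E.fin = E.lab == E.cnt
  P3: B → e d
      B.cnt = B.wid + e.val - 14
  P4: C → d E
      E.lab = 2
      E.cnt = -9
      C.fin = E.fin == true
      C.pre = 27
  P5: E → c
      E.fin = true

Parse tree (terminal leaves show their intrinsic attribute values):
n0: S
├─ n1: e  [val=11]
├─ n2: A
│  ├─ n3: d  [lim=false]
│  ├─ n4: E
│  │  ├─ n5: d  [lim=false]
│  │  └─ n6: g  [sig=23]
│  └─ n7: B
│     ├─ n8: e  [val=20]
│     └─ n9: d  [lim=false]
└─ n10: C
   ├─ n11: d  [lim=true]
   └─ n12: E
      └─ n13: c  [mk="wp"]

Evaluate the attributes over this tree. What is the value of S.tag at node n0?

1. n1.val = 11  [terminal]
2. n2.fin = true  [e.val > 10]
3. n3.lim = false  [terminal]
4. n4.lab = 9  [9]
5. n4.cnt = 21  [21]
6. n5.lim = false  [terminal]
7. n6.sig = 23  [terminal]
8. n4.fin = false  [E.lab == E.cnt]
9. n7.wid = 15  [15]
10. n8.val = 20  [terminal]
11. n9.lim = false  [terminal]
12. n7.cnt = 21  [B.wid + e.val - 14]
13. n2.val = -8  [B.cnt - 29]
14. n11.lim = true  [terminal]
15. n12.lab = 2  [2]
16. n12.cnt = -9  [-9]
17. n13.mk = "wp"  [terminal]
18. n12.fin = true  [true]
19. n10.fin = true  [E.fin == true]
20. n10.pre = 27  [27]
21. n0.tag = -5  [A.val * -2 - 21]
22. n0.idx = true  [A.val == -8]

-5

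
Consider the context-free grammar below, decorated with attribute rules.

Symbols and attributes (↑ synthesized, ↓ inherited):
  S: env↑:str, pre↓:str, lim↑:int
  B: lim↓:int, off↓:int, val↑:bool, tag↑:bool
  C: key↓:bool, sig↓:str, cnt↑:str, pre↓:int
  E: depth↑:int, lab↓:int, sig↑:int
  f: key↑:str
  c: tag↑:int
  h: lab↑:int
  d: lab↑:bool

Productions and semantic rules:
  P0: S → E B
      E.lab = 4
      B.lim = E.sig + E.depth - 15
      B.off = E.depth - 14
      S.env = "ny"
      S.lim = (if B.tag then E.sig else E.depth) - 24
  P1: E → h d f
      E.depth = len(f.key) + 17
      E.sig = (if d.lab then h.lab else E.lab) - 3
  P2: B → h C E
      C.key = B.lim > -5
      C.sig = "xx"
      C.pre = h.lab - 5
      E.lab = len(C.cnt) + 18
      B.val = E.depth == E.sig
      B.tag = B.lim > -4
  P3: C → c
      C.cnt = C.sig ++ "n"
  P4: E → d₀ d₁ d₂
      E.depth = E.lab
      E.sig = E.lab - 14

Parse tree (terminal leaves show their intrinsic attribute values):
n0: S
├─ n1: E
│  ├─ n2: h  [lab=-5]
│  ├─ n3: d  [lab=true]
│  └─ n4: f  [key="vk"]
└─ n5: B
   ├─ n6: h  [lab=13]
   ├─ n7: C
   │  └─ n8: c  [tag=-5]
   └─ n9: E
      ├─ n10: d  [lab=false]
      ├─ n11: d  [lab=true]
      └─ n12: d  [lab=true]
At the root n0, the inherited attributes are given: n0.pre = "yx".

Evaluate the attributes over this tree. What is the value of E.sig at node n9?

1. n0.pre = "yx"  [given at root]
2. n1.lab = 4  [4]
3. n2.lab = -5  [terminal]
4. n3.lab = true  [terminal]
5. n4.key = "vk"  [terminal]
6. n1.depth = 19  [len(f.key) + 17]
7. n1.sig = -8  [(if d.lab then h.lab else E.lab) - 3]
8. n5.lim = -4  [E.sig + E.depth - 15]
9. n5.off = 5  [E.depth - 14]
10. n6.lab = 13  [terminal]
11. n7.key = true  [B.lim > -5]
12. n7.sig = "xx"  ["xx"]
13. n7.pre = 8  [h.lab - 5]
14. n8.tag = -5  [terminal]
15. n7.cnt = "xxn"  [C.sig ++ "n"]
16. n9.lab = 21  [len(C.cnt) + 18]
17. n10.lab = false  [terminal]
18. n11.lab = true  [terminal]
19. n12.lab = true  [terminal]
20. n9.depth = 21  [E.lab]
21. n9.sig = 7  [E.lab - 14]
22. n5.val = false  [E.depth == E.sig]
23. n5.tag = false  [B.lim > -4]
24. n0.env = "ny"  ["ny"]
25. n0.lim = -5  [(if B.tag then E.sig else E.depth) - 24]

7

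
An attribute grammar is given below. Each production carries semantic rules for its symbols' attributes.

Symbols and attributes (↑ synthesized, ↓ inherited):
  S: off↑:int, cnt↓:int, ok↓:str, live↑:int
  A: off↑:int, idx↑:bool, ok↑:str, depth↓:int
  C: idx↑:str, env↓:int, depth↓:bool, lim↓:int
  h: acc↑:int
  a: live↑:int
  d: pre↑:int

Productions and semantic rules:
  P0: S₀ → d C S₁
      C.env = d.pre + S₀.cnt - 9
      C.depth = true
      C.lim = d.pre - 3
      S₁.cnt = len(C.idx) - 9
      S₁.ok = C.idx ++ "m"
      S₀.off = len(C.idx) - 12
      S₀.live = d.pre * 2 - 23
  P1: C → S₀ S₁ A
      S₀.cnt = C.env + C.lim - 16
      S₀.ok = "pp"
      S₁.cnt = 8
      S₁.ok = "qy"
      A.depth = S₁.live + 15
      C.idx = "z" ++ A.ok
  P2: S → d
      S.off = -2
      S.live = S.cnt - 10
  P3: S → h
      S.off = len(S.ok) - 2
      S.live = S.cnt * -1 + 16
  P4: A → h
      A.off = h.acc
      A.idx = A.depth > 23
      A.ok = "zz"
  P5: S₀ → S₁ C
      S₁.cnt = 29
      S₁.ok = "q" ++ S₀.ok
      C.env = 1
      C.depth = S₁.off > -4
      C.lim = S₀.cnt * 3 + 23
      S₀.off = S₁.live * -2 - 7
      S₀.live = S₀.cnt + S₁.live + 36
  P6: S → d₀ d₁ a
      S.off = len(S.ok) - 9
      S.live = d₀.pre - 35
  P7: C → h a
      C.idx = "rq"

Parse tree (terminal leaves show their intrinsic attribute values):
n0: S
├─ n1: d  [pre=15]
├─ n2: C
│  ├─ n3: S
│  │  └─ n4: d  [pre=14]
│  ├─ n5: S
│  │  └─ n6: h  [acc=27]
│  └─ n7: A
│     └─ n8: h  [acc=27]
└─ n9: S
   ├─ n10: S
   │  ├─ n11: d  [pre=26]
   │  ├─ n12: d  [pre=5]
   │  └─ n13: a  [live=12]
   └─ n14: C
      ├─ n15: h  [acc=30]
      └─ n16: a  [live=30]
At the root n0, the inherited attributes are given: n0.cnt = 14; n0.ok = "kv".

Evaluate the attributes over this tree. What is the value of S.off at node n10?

1. n0.cnt = 14  [given at root]
2. n0.ok = "kv"  [given at root]
3. n1.pre = 15  [terminal]
4. n2.env = 20  [d.pre + S₀.cnt - 9]
5. n2.depth = true  [true]
6. n2.lim = 12  [d.pre - 3]
7. n3.cnt = 16  [C.env + C.lim - 16]
8. n3.ok = "pp"  ["pp"]
9. n4.pre = 14  [terminal]
10. n3.off = -2  [-2]
11. n3.live = 6  [S.cnt - 10]
12. n5.cnt = 8  [8]
13. n5.ok = "qy"  ["qy"]
14. n6.acc = 27  [terminal]
15. n5.off = 0  [len(S.ok) - 2]
16. n5.live = 8  [S.cnt * -1 + 16]
17. n7.depth = 23  [S₁.live + 15]
18. n8.acc = 27  [terminal]
19. n7.off = 27  [h.acc]
20. n7.idx = false  [A.depth > 23]
21. n7.ok = "zz"  ["zz"]
22. n2.idx = "zzz"  ["z" ++ A.ok]
23. n9.cnt = -6  [len(C.idx) - 9]
24. n9.ok = "zzzm"  [C.idx ++ "m"]
25. n10.cnt = 29  [29]
26. n10.ok = "qzzzm"  ["q" ++ S₀.ok]
27. n11.pre = 26  [terminal]
28. n12.pre = 5  [terminal]
29. n13.live = 12  [terminal]
30. n10.off = -4  [len(S.ok) - 9]
31. n10.live = -9  [d₀.pre - 35]
32. n14.env = 1  [1]
33. n14.depth = false  [S₁.off > -4]
34. n14.lim = 5  [S₀.cnt * 3 + 23]
35. n15.acc = 30  [terminal]
36. n16.live = 30  [terminal]
37. n14.idx = "rq"  ["rq"]
38. n9.off = 11  [S₁.live * -2 - 7]
39. n9.live = 21  [S₀.cnt + S₁.live + 36]
40. n0.off = -9  [len(C.idx) - 12]
41. n0.live = 7  [d.pre * 2 - 23]

-4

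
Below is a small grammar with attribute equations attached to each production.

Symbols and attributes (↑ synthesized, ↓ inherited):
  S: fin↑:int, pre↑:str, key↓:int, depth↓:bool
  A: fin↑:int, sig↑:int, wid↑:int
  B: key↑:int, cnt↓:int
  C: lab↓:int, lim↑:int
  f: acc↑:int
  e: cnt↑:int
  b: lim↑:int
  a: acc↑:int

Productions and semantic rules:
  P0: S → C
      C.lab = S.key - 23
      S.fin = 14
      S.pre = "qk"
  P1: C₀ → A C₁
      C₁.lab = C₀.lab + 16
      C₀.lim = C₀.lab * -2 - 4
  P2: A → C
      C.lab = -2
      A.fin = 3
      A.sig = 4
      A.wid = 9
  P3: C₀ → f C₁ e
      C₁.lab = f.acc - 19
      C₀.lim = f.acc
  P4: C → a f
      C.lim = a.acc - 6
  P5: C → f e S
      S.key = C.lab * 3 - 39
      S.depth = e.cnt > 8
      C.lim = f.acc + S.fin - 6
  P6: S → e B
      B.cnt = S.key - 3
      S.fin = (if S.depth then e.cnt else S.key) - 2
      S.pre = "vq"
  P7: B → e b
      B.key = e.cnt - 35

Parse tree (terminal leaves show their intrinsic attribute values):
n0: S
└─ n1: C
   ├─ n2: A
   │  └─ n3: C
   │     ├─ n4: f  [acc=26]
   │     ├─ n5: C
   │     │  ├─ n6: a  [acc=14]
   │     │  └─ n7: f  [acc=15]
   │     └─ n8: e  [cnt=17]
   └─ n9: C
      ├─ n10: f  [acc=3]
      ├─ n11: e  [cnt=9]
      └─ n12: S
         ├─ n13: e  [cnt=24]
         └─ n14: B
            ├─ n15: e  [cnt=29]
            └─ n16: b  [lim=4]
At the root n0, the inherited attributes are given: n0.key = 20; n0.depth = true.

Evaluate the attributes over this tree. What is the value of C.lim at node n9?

1. n0.key = 20  [given at root]
2. n0.depth = true  [given at root]
3. n1.lab = -3  [S.key - 23]
4. n3.lab = -2  [-2]
5. n4.acc = 26  [terminal]
6. n5.lab = 7  [f.acc - 19]
7. n6.acc = 14  [terminal]
8. n7.acc = 15  [terminal]
9. n5.lim = 8  [a.acc - 6]
10. n8.cnt = 17  [terminal]
11. n3.lim = 26  [f.acc]
12. n2.fin = 3  [3]
13. n2.sig = 4  [4]
14. n2.wid = 9  [9]
15. n9.lab = 13  [C₀.lab + 16]
16. n10.acc = 3  [terminal]
17. n11.cnt = 9  [terminal]
18. n12.key = 0  [C.lab * 3 - 39]
19. n12.depth = true  [e.cnt > 8]
20. n13.cnt = 24  [terminal]
21. n14.cnt = -3  [S.key - 3]
22. n15.cnt = 29  [terminal]
23. n16.lim = 4  [terminal]
24. n14.key = -6  [e.cnt - 35]
25. n12.fin = 22  [(if S.depth then e.cnt else S.key) - 2]
26. n12.pre = "vq"  ["vq"]
27. n9.lim = 19  [f.acc + S.fin - 6]
28. n1.lim = 2  [C₀.lab * -2 - 4]
29. n0.fin = 14  [14]
30. n0.pre = "qk"  ["qk"]

19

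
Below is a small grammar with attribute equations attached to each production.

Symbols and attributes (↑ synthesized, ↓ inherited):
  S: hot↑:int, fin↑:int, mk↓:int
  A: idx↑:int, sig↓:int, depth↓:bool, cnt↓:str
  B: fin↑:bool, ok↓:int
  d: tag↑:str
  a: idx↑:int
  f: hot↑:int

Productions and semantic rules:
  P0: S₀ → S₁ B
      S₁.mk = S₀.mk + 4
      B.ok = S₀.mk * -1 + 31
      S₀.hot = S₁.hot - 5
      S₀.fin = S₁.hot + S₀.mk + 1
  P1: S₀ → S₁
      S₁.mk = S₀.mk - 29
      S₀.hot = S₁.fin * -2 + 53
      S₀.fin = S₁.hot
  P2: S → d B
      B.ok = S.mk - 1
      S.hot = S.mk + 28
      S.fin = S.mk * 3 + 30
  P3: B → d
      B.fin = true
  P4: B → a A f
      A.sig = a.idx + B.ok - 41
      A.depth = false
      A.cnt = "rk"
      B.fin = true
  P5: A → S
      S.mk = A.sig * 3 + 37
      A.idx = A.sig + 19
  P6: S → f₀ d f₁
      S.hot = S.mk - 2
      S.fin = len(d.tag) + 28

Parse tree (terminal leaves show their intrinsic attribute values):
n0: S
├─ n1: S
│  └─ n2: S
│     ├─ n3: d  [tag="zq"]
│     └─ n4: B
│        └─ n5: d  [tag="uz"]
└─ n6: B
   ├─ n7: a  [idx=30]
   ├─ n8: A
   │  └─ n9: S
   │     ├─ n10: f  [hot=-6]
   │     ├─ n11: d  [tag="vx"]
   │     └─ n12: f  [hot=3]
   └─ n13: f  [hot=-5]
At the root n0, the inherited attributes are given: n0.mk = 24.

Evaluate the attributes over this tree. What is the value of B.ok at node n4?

1. n0.mk = 24  [given at root]
2. n1.mk = 28  [S₀.mk + 4]
3. n2.mk = -1  [S₀.mk - 29]
4. n3.tag = "zq"  [terminal]
5. n4.ok = -2  [S.mk - 1]
6. n5.tag = "uz"  [terminal]
7. n4.fin = true  [true]
8. n2.hot = 27  [S.mk + 28]
9. n2.fin = 27  [S.mk * 3 + 30]
10. n1.hot = -1  [S₁.fin * -2 + 53]
11. n1.fin = 27  [S₁.hot]
12. n6.ok = 7  [S₀.mk * -1 + 31]
13. n7.idx = 30  [terminal]
14. n8.sig = -4  [a.idx + B.ok - 41]
15. n8.depth = false  [false]
16. n8.cnt = "rk"  ["rk"]
17. n9.mk = 25  [A.sig * 3 + 37]
18. n10.hot = -6  [terminal]
19. n11.tag = "vx"  [terminal]
20. n12.hot = 3  [terminal]
21. n9.hot = 23  [S.mk - 2]
22. n9.fin = 30  [len(d.tag) + 28]
23. n8.idx = 15  [A.sig + 19]
24. n13.hot = -5  [terminal]
25. n6.fin = true  [true]
26. n0.hot = -6  [S₁.hot - 5]
27. n0.fin = 24  [S₁.hot + S₀.mk + 1]

-2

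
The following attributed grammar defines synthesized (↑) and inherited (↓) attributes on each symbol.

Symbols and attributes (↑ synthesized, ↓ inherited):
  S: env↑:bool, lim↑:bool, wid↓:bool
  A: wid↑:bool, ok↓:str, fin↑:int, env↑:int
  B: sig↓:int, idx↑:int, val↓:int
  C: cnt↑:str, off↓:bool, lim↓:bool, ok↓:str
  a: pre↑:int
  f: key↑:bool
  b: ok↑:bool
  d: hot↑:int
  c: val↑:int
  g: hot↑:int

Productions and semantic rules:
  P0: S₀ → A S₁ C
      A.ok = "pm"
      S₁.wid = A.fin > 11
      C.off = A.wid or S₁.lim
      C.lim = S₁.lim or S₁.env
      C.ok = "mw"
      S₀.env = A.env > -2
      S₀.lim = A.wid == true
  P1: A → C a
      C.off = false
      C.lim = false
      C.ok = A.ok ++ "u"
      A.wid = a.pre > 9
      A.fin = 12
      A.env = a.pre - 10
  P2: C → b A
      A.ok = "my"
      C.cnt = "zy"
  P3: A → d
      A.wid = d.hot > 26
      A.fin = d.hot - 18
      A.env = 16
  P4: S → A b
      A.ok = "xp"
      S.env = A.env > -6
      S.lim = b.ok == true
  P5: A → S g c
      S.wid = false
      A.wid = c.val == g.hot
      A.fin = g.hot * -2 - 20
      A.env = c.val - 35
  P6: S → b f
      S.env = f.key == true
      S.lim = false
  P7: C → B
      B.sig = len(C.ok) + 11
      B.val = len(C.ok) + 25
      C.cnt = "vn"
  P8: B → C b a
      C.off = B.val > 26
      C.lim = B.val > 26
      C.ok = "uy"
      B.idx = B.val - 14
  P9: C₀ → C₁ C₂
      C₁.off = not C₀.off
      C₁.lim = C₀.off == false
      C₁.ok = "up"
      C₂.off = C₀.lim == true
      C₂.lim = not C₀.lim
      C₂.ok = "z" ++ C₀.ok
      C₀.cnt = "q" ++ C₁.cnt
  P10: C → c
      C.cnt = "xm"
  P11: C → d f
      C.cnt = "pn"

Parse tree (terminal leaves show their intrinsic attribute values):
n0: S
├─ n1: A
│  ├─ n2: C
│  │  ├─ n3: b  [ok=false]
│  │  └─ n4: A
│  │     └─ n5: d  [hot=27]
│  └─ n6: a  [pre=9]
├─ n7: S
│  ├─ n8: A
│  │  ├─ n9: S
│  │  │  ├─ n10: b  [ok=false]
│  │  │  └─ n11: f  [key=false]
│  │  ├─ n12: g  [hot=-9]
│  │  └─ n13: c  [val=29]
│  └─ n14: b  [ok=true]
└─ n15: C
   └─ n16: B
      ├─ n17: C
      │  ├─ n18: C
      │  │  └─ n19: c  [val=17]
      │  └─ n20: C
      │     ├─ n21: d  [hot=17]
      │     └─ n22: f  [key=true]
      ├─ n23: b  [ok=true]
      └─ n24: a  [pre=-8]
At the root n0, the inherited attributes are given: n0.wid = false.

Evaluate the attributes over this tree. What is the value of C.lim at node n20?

false

1. n0.wid = false  [given at root]
2. n1.ok = "pm"  ["pm"]
3. n2.off = false  [false]
4. n2.lim = false  [false]
5. n2.ok = "pmu"  [A.ok ++ "u"]
6. n3.ok = false  [terminal]
7. n4.ok = "my"  ["my"]
8. n5.hot = 27  [terminal]
9. n4.wid = true  [d.hot > 26]
10. n4.fin = 9  [d.hot - 18]
11. n4.env = 16  [16]
12. n2.cnt = "zy"  ["zy"]
13. n6.pre = 9  [terminal]
14. n1.wid = false  [a.pre > 9]
15. n1.fin = 12  [12]
16. n1.env = -1  [a.pre - 10]
17. n7.wid = true  [A.fin > 11]
18. n8.ok = "xp"  ["xp"]
19. n9.wid = false  [false]
20. n10.ok = false  [terminal]
21. n11.key = false  [terminal]
22. n9.env = false  [f.key == true]
23. n9.lim = false  [false]
24. n12.hot = -9  [terminal]
25. n13.val = 29  [terminal]
26. n8.wid = false  [c.val == g.hot]
27. n8.fin = -2  [g.hot * -2 - 20]
28. n8.env = -6  [c.val - 35]
29. n14.ok = true  [terminal]
30. n7.env = false  [A.env > -6]
31. n7.lim = true  [b.ok == true]
32. n15.off = true  [A.wid or S₁.lim]
33. n15.lim = true  [S₁.lim or S₁.env]
34. n15.ok = "mw"  ["mw"]
35. n16.sig = 13  [len(C.ok) + 11]
36. n16.val = 27  [len(C.ok) + 25]
37. n17.off = true  [B.val > 26]
38. n17.lim = true  [B.val > 26]
39. n17.ok = "uy"  ["uy"]
40. n18.off = false  [not C₀.off]
41. n18.lim = false  [C₀.off == false]
42. n18.ok = "up"  ["up"]
43. n19.val = 17  [terminal]
44. n18.cnt = "xm"  ["xm"]
45. n20.off = true  [C₀.lim == true]
46. n20.lim = false  [not C₀.lim]
47. n20.ok = "zuy"  ["z" ++ C₀.ok]
48. n21.hot = 17  [terminal]
49. n22.key = true  [terminal]
50. n20.cnt = "pn"  ["pn"]
51. n17.cnt = "qxm"  ["q" ++ C₁.cnt]
52. n23.ok = true  [terminal]
53. n24.pre = -8  [terminal]
54. n16.idx = 13  [B.val - 14]
55. n15.cnt = "vn"  ["vn"]
56. n0.env = true  [A.env > -2]
57. n0.lim = false  [A.wid == true]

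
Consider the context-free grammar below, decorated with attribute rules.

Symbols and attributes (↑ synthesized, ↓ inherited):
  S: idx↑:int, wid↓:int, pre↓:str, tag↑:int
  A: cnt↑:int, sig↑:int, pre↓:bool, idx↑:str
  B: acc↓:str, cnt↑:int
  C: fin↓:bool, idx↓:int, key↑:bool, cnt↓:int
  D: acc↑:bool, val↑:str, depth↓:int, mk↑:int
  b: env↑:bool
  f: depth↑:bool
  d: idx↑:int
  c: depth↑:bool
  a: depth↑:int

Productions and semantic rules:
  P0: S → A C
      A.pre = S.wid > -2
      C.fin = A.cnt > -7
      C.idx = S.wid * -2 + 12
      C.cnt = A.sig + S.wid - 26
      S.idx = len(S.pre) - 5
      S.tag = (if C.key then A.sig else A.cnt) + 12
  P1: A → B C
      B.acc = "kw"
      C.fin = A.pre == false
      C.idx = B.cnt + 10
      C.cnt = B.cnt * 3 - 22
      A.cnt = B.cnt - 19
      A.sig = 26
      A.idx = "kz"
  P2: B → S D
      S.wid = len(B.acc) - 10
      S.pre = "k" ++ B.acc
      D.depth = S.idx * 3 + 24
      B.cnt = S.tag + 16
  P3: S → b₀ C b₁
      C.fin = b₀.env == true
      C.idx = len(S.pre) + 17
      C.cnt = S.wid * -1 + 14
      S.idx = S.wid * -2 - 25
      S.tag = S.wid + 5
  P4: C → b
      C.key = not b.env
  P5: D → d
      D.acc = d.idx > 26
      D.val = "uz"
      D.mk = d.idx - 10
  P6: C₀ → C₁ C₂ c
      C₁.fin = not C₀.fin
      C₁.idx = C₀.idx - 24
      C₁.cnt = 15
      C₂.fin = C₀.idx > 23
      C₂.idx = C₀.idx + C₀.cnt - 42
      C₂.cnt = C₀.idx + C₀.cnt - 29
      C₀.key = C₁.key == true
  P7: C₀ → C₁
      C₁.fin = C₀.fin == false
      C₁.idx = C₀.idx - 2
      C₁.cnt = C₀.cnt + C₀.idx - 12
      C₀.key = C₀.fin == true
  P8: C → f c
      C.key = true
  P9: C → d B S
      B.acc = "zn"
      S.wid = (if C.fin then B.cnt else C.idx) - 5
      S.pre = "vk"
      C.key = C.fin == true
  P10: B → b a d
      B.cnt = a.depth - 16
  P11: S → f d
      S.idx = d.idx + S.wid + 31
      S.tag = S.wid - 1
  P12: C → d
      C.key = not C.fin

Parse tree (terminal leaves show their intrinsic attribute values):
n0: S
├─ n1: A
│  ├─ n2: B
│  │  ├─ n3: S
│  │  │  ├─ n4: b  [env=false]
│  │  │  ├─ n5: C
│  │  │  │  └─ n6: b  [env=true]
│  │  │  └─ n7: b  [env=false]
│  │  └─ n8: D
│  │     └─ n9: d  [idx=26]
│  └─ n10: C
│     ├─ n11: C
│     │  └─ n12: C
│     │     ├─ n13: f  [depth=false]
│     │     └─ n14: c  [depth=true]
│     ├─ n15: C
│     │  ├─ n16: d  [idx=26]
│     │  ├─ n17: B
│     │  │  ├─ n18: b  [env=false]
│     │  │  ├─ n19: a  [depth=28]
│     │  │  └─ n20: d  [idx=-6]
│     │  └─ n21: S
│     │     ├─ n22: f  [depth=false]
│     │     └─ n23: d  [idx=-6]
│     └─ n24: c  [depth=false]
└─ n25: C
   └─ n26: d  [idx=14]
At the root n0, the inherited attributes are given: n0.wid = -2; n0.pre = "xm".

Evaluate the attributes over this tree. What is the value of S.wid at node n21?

1. n0.wid = -2  [given at root]
2. n0.pre = "xm"  [given at root]
3. n1.pre = false  [S.wid > -2]
4. n2.acc = "kw"  ["kw"]
5. n3.wid = -8  [len(B.acc) - 10]
6. n3.pre = "kkw"  ["k" ++ B.acc]
7. n4.env = false  [terminal]
8. n5.fin = false  [b₀.env == true]
9. n5.idx = 20  [len(S.pre) + 17]
10. n5.cnt = 22  [S.wid * -1 + 14]
11. n6.env = true  [terminal]
12. n5.key = false  [not b.env]
13. n7.env = false  [terminal]
14. n3.idx = -9  [S.wid * -2 - 25]
15. n3.tag = -3  [S.wid + 5]
16. n8.depth = -3  [S.idx * 3 + 24]
17. n9.idx = 26  [terminal]
18. n8.acc = false  [d.idx > 26]
19. n8.val = "uz"  ["uz"]
20. n8.mk = 16  [d.idx - 10]
21. n2.cnt = 13  [S.tag + 16]
22. n10.fin = true  [A.pre == false]
23. n10.idx = 23  [B.cnt + 10]
24. n10.cnt = 17  [B.cnt * 3 - 22]
25. n11.fin = false  [not C₀.fin]
26. n11.idx = -1  [C₀.idx - 24]
27. n11.cnt = 15  [15]
28. n12.fin = true  [C₀.fin == false]
29. n12.idx = -3  [C₀.idx - 2]
30. n12.cnt = 2  [C₀.cnt + C₀.idx - 12]
31. n13.depth = false  [terminal]
32. n14.depth = true  [terminal]
33. n12.key = true  [true]
34. n11.key = false  [C₀.fin == true]
35. n15.fin = false  [C₀.idx > 23]
36. n15.idx = -2  [C₀.idx + C₀.cnt - 42]
37. n15.cnt = 11  [C₀.idx + C₀.cnt - 29]
38. n16.idx = 26  [terminal]
39. n17.acc = "zn"  ["zn"]
40. n18.env = false  [terminal]
41. n19.depth = 28  [terminal]
42. n20.idx = -6  [terminal]
43. n17.cnt = 12  [a.depth - 16]
44. n21.wid = -7  [(if C.fin then B.cnt else C.idx) - 5]
45. n21.pre = "vk"  ["vk"]
46. n22.depth = false  [terminal]
47. n23.idx = -6  [terminal]
48. n21.idx = 18  [d.idx + S.wid + 31]
49. n21.tag = -8  [S.wid - 1]
50. n15.key = false  [C.fin == true]
51. n24.depth = false  [terminal]
52. n10.key = false  [C₁.key == true]
53. n1.cnt = -6  [B.cnt - 19]
54. n1.sig = 26  [26]
55. n1.idx = "kz"  ["kz"]
56. n25.fin = true  [A.cnt > -7]
57. n25.idx = 16  [S.wid * -2 + 12]
58. n25.cnt = -2  [A.sig + S.wid - 26]
59. n26.idx = 14  [terminal]
60. n25.key = false  [not C.fin]
61. n0.idx = -3  [len(S.pre) - 5]
62. n0.tag = 6  [(if C.key then A.sig else A.cnt) + 12]

-7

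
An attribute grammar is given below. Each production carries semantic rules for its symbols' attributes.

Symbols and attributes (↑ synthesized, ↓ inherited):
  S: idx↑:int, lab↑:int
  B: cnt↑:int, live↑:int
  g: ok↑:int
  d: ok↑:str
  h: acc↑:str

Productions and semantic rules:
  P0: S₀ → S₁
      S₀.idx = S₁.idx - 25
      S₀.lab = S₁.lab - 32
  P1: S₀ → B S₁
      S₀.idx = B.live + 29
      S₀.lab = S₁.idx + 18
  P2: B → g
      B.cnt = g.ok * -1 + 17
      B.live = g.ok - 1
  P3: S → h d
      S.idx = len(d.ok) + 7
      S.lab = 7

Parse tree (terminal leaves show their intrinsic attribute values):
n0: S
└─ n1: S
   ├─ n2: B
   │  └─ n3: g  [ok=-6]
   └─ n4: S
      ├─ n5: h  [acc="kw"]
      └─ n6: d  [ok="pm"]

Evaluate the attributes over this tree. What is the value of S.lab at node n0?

1. n3.ok = -6  [terminal]
2. n2.cnt = 23  [g.ok * -1 + 17]
3. n2.live = -7  [g.ok - 1]
4. n5.acc = "kw"  [terminal]
5. n6.ok = "pm"  [terminal]
6. n4.idx = 9  [len(d.ok) + 7]
7. n4.lab = 7  [7]
8. n1.idx = 22  [B.live + 29]
9. n1.lab = 27  [S₁.idx + 18]
10. n0.idx = -3  [S₁.idx - 25]
11. n0.lab = -5  [S₁.lab - 32]

-5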